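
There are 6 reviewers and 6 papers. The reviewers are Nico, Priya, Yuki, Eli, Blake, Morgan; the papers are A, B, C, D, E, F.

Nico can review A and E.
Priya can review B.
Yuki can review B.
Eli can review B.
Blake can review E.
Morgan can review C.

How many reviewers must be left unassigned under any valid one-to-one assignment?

2

For example, pair Nico-A, Priya-B, Blake-E, Morgan-C.
The set {Priya, Yuki, Eli} has only 1 neighbour ({B}), so by Hall's theorem at most 4 of the 6 reviewers can be matched.
That matches 4 of the 6, leaving 2 unmatched; no matching can do better.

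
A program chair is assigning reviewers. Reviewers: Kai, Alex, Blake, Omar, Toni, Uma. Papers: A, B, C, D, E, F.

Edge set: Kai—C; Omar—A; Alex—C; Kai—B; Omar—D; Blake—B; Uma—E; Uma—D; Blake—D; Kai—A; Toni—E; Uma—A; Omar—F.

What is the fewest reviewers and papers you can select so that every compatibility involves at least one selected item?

A maximum matching has 6 edges (e.g. Kai–A, Alex–C, Blake–B, Omar–F, Toni–E, Uma–D).
By König's theorem the minimum vertex cover has the same size. One such cover is {Kai, Alex, Blake, Omar, Toni, Uma}.

6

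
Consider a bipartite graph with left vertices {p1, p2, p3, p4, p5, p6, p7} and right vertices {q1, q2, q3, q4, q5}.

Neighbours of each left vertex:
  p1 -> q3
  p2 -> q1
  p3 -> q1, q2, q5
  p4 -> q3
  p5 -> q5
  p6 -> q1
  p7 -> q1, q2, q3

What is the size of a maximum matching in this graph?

4

A valid assignment of size 4: p1→q3, p2→q1, p3→q2, p5→q5.
The set {p1, p2, p3, p4, p5, p6, p7} has only 4 neighbours ({q1, q2, q3, q5}), so by Hall's theorem at most 4 of the 7 left vertices can be matched.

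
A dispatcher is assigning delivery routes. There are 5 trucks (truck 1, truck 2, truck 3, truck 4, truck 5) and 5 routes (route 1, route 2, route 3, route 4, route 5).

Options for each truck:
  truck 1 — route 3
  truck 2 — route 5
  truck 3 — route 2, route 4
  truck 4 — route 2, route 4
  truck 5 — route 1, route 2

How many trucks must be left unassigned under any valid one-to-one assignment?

A valid assignment of size 5: truck 1-route 3, truck 2-route 5, truck 3-route 4, truck 4-route 2, truck 5-route 1.
All 5 trucks are matched, so no larger matching exists.
That matches 5 of the 5, leaving 0 unmatched; no matching can do better.

0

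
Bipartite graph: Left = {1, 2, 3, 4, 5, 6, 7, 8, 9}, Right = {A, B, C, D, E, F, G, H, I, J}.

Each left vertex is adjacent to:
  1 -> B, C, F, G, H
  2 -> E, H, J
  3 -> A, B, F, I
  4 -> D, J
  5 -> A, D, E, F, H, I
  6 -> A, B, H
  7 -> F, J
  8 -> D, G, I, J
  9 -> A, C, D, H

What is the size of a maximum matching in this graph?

One maximum matching: 1→G, 2→E, 3→I, 4→D, 5→A, 6→B, 7→F, 8→J, 9→C.
All 9 left vertices are matched, so no larger matching exists.

9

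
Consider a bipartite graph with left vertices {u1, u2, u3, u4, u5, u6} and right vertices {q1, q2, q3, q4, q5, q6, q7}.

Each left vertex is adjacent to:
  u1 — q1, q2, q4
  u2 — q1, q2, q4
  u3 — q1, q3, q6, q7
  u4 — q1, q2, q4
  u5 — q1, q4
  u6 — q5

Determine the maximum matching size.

A valid assignment of size 5: u1-q1, u2-q4, u3-q6, u4-q2, u6-q5.
The set {u1, u2, u4, u5} has only 3 neighbours ({q1, q2, q4}), so by Hall's theorem at most 5 of the 6 left vertices can be matched.

5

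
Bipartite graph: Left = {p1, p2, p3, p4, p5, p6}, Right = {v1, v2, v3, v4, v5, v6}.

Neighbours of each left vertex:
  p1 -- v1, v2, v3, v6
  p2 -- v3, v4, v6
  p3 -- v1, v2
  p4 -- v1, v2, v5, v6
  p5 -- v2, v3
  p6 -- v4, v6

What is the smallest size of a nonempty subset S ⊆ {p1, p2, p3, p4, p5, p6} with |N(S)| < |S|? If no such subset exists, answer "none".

A matching saturating every left vertex exists, for instance p1→v3, p2→v4, p3→v1, p4→v5, p5→v2, p6→v6.
By Hall's marriage theorem, this means |N(S)| ≥ |S| for every subset S, so no violating subset exists.

none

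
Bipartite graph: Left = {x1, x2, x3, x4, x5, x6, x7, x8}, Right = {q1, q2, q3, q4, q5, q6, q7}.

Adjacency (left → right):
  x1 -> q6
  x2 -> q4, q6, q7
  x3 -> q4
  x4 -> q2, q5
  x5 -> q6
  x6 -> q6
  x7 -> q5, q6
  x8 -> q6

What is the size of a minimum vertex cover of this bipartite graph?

5

The 5 edges x1–q6, x2–q7, x3–q4, x4–q2, x7–q5 form a matching, so any vertex cover needs at least 5 vertices (one per matched edge).
Conversely {x2, x3, x4, x7, q6} meets every edge and has exactly 5 vertices, so 5 is optimal.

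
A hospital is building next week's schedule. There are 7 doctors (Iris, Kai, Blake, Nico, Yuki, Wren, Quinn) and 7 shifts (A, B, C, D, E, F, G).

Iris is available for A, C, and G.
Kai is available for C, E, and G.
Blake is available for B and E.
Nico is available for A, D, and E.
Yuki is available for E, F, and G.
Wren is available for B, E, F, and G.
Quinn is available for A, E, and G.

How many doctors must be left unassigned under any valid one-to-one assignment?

0

For example, pair Iris→A, Kai→C, Blake→B, Nico→D, Yuki→F, Wren→G, Quinn→E.
This saturates every doctor, so 7 is the maximum.
That matches 7 of the 7, leaving 0 unmatched; no matching can do better.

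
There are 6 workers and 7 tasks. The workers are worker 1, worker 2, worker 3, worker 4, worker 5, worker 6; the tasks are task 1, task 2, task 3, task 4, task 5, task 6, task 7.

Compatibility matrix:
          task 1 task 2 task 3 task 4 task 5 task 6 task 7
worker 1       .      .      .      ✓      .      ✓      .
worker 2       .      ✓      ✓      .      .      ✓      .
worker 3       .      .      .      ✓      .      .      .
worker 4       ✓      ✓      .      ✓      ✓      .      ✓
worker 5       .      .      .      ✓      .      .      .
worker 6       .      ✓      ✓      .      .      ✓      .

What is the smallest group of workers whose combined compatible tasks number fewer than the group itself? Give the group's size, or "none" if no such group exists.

Take S = {worker 3, worker 5}. Its neighbourhood is {task 4}, so |N(S)| = 1 < |S| = 2.
No single vertex violates Hall's condition since each has at least one neighbour, so 2 is the minimum.

2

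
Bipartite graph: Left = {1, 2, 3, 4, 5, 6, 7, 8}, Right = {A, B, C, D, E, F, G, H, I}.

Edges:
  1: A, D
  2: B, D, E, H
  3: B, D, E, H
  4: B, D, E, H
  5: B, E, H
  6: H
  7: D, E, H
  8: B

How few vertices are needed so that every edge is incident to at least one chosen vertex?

5

{1, B, D, E, H} is a vertex cover of size 5: every edge has an endpoint in this set.
No smaller cover exists because 1–A, 2–H, 3–D, 4–E, 5–B is a matching of size 5, and a cover must include an endpoint of each of these disjoint edges (König's theorem).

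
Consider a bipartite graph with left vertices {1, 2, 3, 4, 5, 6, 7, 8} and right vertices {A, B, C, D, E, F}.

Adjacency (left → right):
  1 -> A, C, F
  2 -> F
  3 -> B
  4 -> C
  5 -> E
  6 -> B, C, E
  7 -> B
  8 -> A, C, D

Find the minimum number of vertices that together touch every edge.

{1, 2, 8, B, C, E} is a vertex cover of size 6: every edge has an endpoint in this set.
No smaller cover exists because 1–A, 2–F, 3–B, 4–C, 5–E, 8–D is a matching of size 6, and a cover must include an endpoint of each of these disjoint edges (König's theorem).

6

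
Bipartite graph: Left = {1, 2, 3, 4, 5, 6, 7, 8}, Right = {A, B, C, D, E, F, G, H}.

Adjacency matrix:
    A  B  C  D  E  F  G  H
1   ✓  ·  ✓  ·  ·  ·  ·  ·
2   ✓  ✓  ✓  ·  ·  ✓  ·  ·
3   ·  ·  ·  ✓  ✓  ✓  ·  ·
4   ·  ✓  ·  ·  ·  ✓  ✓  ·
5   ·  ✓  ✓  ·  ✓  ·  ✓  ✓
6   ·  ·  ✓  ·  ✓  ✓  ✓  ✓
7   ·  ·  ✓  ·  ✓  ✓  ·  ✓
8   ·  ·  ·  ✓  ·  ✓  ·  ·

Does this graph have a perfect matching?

For example, pair 1–A, 2–B, 3–D, 4–G, 5–H, 6–E, 7–C, 8–F.
All 8 left vertices are covered.

Yes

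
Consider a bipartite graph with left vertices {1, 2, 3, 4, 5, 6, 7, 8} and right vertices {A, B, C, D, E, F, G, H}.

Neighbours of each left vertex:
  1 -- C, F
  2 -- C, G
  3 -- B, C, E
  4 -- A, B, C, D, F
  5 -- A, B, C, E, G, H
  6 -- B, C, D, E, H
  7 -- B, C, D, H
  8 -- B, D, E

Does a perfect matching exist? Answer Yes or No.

A valid assignment of size 8: 1→F, 2→G, 3→E, 4→D, 5→A, 6→H, 7→C, 8→B.
All 8 left vertices are covered.

Yes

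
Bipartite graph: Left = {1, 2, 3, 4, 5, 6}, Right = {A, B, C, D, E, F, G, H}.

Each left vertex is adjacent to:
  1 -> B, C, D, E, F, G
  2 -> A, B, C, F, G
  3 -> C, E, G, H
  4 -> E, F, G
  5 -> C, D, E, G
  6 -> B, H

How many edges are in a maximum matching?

6

A valid assignment of size 6: 1-G, 2-A, 3-H, 4-E, 5-C, 6-B.
This saturates every left vertex, so 6 is the maximum.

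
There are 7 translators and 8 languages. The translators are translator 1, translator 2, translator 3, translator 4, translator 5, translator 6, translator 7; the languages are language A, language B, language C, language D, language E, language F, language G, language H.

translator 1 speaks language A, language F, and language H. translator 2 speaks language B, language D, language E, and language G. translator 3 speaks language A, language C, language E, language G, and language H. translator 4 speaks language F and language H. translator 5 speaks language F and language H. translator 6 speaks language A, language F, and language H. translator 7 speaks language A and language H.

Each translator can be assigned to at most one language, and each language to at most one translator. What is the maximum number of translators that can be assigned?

5

A valid assignment of size 5: translator 1→language A, translator 2→language B, translator 3→language G, translator 4→language H, translator 5→language F.
The set {translator 1, translator 4, translator 5, translator 6, translator 7} has only 3 neighbours ({language A, language F, language H}), so by Hall's theorem at most 5 of the 7 translators can be matched.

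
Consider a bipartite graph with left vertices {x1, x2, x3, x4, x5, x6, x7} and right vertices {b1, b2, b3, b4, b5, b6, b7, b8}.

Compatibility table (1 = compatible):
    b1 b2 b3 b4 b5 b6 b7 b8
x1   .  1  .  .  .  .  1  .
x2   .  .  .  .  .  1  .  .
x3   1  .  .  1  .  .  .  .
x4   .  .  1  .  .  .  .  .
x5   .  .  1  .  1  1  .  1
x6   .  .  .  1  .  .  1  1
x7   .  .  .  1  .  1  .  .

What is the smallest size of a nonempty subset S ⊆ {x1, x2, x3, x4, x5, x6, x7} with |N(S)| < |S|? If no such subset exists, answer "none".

A matching saturating every left vertex exists, for instance x1→b7, x2→b6, x3→b1, x4→b3, x5→b5, x6→b8, x7→b4.
By Hall's marriage theorem, this means |N(S)| ≥ |S| for every subset S, so no violating subset exists.

none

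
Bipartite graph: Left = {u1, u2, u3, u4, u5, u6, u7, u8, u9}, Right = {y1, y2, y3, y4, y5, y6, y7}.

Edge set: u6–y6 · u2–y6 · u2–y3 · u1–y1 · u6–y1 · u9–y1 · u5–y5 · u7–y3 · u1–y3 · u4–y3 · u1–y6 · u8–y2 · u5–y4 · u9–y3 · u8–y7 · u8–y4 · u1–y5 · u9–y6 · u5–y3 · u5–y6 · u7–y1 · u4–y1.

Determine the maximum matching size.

6

A valid assignment of size 6: u1–y5, u2–y6, u4–y3, u5–y4, u6–y1, u8–y7.
The set {u2, u3, u4, u6, u7, u9} has only 3 neighbours ({y1, y3, y6}), so by Hall's theorem at most 6 of the 9 left vertices can be matched.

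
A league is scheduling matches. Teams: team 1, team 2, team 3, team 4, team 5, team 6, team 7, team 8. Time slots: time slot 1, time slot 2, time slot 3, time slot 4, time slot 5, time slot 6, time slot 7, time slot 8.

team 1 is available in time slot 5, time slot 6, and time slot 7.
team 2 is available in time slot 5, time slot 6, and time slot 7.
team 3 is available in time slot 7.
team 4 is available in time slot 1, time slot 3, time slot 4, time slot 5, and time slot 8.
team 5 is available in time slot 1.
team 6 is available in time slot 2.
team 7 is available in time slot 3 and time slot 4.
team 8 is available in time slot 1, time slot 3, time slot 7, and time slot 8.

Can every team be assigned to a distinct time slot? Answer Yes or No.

Yes

A valid assignment of size 8: team 1–time slot 6, team 2–time slot 5, team 3–time slot 7, team 4–time slot 4, team 5–time slot 1, team 6–time slot 2, team 7–time slot 3, team 8–time slot 8.
Every team is matched, so this is a perfect matching.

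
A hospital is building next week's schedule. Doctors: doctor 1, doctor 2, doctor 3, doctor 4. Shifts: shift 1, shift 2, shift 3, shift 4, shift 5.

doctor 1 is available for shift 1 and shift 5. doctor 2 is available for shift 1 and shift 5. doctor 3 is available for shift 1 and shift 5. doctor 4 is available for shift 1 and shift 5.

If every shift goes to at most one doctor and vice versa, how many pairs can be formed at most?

For example, pair doctor 1–shift 1, doctor 2–shift 5.
The set {doctor 1, doctor 2, doctor 3, doctor 4} has only 2 neighbours ({shift 1, shift 5}), so by Hall's theorem at most 2 of the 4 doctors can be matched.

2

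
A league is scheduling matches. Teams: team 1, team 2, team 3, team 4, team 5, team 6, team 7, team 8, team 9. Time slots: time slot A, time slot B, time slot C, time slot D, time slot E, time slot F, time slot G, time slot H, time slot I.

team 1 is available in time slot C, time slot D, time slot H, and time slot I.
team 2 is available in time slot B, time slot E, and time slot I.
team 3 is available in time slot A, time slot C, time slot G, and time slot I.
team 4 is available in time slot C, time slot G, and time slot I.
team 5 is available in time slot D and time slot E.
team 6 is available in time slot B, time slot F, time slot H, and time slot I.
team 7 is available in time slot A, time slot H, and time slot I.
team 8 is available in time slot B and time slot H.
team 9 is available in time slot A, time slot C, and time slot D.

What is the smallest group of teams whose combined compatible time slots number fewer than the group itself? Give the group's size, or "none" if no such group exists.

none

A matching saturating every team exists, for instance team 1→time slot I, team 2→time slot B, team 3→time slot G, team 4→time slot C, team 5→time slot E, team 6→time slot F, team 7→time slot A, team 8→time slot H, team 9→time slot D.
By Hall's marriage theorem, this means |N(S)| ≥ |S| for every subset S, so no violating subset exists.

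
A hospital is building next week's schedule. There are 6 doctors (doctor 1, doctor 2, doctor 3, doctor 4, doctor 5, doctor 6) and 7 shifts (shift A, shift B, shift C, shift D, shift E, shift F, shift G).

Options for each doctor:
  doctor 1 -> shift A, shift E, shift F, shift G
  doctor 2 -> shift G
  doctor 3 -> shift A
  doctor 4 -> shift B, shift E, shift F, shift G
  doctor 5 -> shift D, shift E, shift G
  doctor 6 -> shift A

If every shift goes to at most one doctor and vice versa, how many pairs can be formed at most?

For example, pair doctor 1→shift F, doctor 2→shift G, doctor 3→shift A, doctor 4→shift B, doctor 5→shift E.
The set {doctor 3, doctor 6} has only 1 neighbour ({shift A}), so by Hall's theorem at most 5 of the 6 doctors can be matched.

5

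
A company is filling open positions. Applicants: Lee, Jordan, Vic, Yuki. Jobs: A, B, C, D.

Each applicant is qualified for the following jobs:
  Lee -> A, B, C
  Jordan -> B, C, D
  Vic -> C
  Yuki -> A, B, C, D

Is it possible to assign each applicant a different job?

Yes

A valid assignment of size 4: Lee→A, Jordan→D, Vic→C, Yuki→B.
Every applicant is matched, so this is a perfect matching.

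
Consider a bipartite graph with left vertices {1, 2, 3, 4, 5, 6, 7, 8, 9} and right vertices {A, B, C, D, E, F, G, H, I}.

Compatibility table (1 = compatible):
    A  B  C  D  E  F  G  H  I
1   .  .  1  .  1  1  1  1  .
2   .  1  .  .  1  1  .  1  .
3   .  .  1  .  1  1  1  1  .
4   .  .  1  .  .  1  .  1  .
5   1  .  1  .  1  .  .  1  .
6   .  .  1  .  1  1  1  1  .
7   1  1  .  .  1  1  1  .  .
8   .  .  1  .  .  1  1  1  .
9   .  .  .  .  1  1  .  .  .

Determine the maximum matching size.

7

One maximum matching: 1-H, 2-B, 3-F, 4-C, 5-A, 6-E, 7-G.
The set {1, 2, 3, 4, 5, 6, 7, 8, 9} has only 7 neighbours ({A, B, C, E, F, G, H}), so by Hall's theorem at most 7 of the 9 left vertices can be matched.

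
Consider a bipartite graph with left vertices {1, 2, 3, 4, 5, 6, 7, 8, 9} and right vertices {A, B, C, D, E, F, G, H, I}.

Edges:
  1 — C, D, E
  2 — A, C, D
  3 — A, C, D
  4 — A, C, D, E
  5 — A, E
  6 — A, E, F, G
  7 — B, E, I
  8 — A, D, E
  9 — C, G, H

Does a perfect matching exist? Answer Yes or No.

No

The set {1, 2, 3, 4, 5, 8} has only 4 neighbours ({A, C, D, E}), so by Hall's theorem at most 7 of the 9 left vertices can be matched.
Hence no matching covers every left vertex.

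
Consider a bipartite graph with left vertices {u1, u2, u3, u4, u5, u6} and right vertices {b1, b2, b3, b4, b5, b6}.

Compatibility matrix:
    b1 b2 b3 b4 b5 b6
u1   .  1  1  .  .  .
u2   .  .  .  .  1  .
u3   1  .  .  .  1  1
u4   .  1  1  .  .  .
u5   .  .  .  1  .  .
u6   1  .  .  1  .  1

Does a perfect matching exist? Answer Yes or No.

Yes

A valid assignment of size 6: u1-b2, u2-b5, u3-b1, u4-b3, u5-b4, u6-b6.
Every left vertex is matched, so this is a perfect matching.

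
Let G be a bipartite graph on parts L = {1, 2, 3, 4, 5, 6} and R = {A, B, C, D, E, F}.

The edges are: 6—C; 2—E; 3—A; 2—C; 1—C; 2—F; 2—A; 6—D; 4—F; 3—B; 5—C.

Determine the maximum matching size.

One maximum matching: 1→C, 2→E, 3→B, 4→F, 6→D.
The set {1, 5} has only 1 neighbour ({C}), so by Hall's theorem at most 5 of the 6 left vertices can be matched.

5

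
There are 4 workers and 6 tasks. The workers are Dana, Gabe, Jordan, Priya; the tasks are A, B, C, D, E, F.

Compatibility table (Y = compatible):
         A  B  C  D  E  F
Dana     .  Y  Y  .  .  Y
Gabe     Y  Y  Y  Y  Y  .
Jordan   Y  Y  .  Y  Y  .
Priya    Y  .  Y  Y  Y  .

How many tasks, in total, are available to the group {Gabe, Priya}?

5

The union of neighbours of {Gabe, Priya} is {A, B, C, D, E}, which has 5 elements.
Since |N(S)| = 5 ≥ |S| = 2, Hall's condition holds for this subset.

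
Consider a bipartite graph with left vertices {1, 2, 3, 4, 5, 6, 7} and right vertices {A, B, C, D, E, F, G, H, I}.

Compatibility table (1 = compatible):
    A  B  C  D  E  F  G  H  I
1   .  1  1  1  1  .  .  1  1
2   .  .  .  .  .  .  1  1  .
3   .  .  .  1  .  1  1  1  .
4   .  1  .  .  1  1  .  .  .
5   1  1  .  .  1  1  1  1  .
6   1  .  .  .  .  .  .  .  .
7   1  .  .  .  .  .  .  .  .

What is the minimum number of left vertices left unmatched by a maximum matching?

1

A valid assignment of size 6: 1–E, 2–H, 3–F, 4–B, 5–G, 6–A.
The set {6, 7} has only 1 neighbour ({A}), so by Hall's theorem at most 6 of the 7 left vertices can be matched.
That matches 6 of the 7, leaving 1 unmatched; no matching can do better.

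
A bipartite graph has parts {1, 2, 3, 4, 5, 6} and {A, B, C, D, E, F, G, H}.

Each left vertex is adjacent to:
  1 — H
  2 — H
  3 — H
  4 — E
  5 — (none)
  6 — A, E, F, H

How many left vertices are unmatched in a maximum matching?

One maximum matching: 1→H, 4→E, 6→F.
The set {1, 2, 3, 5} has only 1 neighbour ({H}), so by Hall's theorem at most 3 of the 6 left vertices can be matched.
That matches 3 of the 6, leaving 3 unmatched; no matching can do better.

3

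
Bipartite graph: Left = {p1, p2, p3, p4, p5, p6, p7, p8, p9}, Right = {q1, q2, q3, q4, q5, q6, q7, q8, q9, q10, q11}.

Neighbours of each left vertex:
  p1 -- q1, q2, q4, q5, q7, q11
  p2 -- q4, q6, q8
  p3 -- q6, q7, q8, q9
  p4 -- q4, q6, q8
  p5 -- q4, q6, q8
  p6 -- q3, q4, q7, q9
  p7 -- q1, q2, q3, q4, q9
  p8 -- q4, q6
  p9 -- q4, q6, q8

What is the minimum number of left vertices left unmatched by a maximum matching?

2

For example, pair p1-q1, p2-q4, p3-q7, p4-q8, p5-q6, p6-q3, p7-q9.
The set {p2, p4, p5, p8, p9} has only 3 neighbours ({q4, q6, q8}), so by Hall's theorem at most 7 of the 9 left vertices can be matched.
That matches 7 of the 9, leaving 2 unmatched; no matching can do better.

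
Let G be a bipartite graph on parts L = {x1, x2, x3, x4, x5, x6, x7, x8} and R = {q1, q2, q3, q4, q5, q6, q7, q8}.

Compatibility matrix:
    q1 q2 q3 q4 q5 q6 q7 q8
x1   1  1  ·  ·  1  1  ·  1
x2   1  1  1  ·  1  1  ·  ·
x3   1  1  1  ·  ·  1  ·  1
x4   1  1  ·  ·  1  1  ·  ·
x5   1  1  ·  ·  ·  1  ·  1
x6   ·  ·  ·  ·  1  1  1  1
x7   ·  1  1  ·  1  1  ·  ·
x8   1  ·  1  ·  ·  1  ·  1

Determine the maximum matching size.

7

One maximum matching: x1→q1, x2→q3, x3→q8, x4→q5, x5→q2, x6→q7, x7→q6.
The set {x1, x2, x3, x4, x5, x7, x8} has only 6 neighbours ({q1, q2, q3, q5, q6, q8}), so by Hall's theorem at most 7 of the 8 left vertices can be matched.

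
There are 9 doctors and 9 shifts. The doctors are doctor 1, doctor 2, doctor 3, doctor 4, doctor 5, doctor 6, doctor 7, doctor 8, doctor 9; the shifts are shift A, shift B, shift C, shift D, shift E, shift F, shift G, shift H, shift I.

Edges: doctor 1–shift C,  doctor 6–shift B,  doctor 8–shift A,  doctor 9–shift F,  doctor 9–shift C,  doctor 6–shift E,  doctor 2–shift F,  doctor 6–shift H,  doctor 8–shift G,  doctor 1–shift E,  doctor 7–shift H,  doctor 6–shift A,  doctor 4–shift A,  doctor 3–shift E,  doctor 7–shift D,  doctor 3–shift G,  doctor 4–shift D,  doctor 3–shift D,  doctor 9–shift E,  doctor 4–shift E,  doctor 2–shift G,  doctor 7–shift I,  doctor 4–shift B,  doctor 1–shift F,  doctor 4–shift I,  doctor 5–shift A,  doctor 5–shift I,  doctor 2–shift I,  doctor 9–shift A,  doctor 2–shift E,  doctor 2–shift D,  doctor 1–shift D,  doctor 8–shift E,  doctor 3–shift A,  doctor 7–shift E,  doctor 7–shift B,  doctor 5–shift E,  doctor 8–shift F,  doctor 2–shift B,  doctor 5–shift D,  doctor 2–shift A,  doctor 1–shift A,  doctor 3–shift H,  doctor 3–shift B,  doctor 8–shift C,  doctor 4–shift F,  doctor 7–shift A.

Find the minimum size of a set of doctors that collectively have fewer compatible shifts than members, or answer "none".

none

A matching saturating every doctor exists, for instance doctor 1→shift C, doctor 2→shift I, doctor 3→shift G, doctor 4→shift B, doctor 5→shift A, doctor 6→shift H, doctor 7→shift D, doctor 8→shift F, doctor 9→shift E.
By Hall's marriage theorem, this means |N(S)| ≥ |S| for every subset S, so no violating subset exists.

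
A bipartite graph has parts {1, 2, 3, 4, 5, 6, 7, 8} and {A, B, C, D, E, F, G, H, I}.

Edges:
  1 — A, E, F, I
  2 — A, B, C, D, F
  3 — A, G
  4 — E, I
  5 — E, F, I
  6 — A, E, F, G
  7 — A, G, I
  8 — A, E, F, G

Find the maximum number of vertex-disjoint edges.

One maximum matching: 1→A, 2→B, 3→G, 4→I, 5→F, 6→E.
The set {1, 3, 4, 5, 6, 7, 8} has only 5 neighbours ({A, E, F, G, I}), so by Hall's theorem at most 6 of the 8 left vertices can be matched.

6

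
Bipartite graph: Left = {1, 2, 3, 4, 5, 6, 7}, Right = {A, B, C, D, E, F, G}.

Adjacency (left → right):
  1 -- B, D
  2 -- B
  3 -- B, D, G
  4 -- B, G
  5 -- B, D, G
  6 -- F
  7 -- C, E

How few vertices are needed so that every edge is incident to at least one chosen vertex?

5

The 5 edges 1–D, 2–B, 3–G, 6–F, 7–E form a matching, so any vertex cover needs at least 5 vertices (one per matched edge).
Conversely {6, 7, B, D, G} meets every edge and has exactly 5 vertices, so 5 is optimal.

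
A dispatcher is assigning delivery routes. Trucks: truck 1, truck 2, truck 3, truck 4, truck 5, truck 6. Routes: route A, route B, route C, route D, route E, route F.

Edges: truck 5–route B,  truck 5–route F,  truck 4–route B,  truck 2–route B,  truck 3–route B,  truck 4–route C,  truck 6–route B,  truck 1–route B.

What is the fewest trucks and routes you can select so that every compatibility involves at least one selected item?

3

The 3 edges truck 1–route B, truck 4–route C, truck 5–route F form a matching, so any vertex cover needs at least 3 vertices (one per matched edge).
Conversely {truck 4, truck 5, route B} meets every edge and has exactly 3 vertices, so 3 is optimal.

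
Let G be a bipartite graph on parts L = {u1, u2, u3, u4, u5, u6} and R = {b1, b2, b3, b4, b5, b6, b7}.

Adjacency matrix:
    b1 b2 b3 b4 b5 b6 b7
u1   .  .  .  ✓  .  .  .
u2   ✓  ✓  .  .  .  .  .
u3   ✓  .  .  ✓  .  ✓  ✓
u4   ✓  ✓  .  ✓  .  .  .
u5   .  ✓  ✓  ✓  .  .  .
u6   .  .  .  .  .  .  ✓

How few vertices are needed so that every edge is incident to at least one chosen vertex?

6

{u1, u2, u3, u4, u5, u6} is a vertex cover of size 6: every edge has an endpoint in this set.
No smaller cover exists because u1–b4, u2–b1, u3–b6, u4–b2, u5–b3, u6–b7 is a matching of size 6, and a cover must include an endpoint of each of these disjoint edges (König's theorem).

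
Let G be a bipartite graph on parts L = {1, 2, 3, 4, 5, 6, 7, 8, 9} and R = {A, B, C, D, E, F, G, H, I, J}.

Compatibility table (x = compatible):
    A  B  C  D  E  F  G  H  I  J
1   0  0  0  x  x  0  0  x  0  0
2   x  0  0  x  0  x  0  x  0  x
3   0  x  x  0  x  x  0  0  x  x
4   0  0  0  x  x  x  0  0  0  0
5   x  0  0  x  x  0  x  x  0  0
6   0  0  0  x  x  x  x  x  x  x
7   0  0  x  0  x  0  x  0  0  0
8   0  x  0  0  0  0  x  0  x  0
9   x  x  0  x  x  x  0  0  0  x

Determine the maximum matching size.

9

One maximum matching: 1→D, 2→H, 3→E, 4→F, 5→A, 6→G, 7→C, 8→B, 9→J.
This saturates every left vertex, so 9 is the maximum.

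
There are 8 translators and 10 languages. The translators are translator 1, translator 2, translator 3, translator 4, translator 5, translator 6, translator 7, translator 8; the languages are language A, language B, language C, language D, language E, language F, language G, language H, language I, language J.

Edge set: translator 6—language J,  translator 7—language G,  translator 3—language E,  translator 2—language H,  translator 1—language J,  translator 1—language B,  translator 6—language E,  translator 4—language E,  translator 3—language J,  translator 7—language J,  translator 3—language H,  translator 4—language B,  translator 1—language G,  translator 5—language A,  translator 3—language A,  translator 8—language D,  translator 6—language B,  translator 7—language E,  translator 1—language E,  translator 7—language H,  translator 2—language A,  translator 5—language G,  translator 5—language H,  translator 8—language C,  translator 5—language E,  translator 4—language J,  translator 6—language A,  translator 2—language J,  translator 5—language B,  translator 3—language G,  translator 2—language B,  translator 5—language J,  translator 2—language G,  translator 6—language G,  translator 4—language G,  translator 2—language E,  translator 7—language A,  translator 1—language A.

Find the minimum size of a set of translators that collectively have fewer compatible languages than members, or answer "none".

Take S = {translator 1, translator 2, translator 3, translator 4, translator 5, translator 6, translator 7}. Its neighbourhood is {language A, language B, language E, language G, language H, language J}, so |N(S)| = 6 < |S| = 7.
Every subset of size less than 7 has at least as many neighbours as members, so 7 is the minimum.

7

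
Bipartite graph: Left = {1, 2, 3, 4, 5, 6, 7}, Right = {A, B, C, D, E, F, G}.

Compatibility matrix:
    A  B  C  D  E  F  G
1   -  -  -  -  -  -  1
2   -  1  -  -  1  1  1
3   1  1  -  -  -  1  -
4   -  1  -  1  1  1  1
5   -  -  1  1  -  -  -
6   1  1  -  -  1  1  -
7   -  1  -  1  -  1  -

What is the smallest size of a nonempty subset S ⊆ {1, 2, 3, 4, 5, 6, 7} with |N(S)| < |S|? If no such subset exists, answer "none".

A matching saturating every left vertex exists, for instance 1→G, 2→F, 3→A, 4→D, 5→C, 6→E, 7→B.
By Hall's marriage theorem, this means |N(S)| ≥ |S| for every subset S, so no violating subset exists.

none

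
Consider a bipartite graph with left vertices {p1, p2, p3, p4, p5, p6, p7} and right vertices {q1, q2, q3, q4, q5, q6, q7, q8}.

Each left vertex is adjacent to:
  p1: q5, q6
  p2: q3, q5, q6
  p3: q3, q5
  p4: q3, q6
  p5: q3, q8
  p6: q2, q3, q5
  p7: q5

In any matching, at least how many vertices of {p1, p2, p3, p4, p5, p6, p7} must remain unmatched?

2

One maximum matching: p1-q6, p2-q3, p3-q5, p5-q8, p6-q2.
The set {p1, p2, p3, p4, p7} has only 3 neighbours ({q3, q5, q6}), so by Hall's theorem at most 5 of the 7 left vertices can be matched.
That matches 5 of the 7, leaving 2 unmatched; no matching can do better.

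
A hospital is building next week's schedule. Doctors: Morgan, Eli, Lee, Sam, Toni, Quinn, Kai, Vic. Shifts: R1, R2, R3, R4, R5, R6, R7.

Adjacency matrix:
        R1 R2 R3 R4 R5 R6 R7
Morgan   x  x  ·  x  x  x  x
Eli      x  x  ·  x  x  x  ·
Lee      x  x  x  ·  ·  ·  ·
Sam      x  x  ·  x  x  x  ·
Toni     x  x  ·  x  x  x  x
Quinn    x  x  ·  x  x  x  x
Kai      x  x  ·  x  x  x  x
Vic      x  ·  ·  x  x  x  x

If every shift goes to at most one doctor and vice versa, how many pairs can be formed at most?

7

For example, pair Morgan-R7, Eli-R5, Lee-R3, Sam-R1, Toni-R4, Quinn-R2, Kai-R6.
The set {Morgan, Eli, Sam, Toni, Quinn, Kai, Vic} has only 6 neighbours ({R1, R2, R4, R5, R6, R7}), so by Hall's theorem at most 7 of the 8 doctors can be matched.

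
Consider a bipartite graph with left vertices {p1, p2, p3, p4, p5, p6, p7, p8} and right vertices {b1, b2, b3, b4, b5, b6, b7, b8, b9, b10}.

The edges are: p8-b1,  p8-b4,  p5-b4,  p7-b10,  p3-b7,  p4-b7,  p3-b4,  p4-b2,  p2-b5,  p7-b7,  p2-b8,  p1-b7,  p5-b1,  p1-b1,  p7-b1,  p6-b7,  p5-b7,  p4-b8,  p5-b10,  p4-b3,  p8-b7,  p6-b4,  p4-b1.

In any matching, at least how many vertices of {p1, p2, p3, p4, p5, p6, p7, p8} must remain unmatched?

For example, pair p1–b1, p2–b5, p3–b4, p4–b8, p5–b10, p6–b7.
The set {p1, p3, p5, p6, p7, p8} has only 4 neighbours ({b1, b10, b4, b7}), so by Hall's theorem at most 6 of the 8 left vertices can be matched.
That matches 6 of the 8, leaving 2 unmatched; no matching can do better.

2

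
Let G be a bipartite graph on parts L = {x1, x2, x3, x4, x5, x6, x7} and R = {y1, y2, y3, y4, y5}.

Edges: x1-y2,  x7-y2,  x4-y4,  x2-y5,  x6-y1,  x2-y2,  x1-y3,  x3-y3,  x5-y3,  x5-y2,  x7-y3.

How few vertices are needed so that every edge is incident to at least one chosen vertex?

5

{x2, x4, x6, y2, y3} is a vertex cover of size 5: every edge has an endpoint in this set.
No smaller cover exists because x1–y2, x2–y5, x3–y3, x4–y4, x6–y1 is a matching of size 5, and a cover must include an endpoint of each of these disjoint edges (König's theorem).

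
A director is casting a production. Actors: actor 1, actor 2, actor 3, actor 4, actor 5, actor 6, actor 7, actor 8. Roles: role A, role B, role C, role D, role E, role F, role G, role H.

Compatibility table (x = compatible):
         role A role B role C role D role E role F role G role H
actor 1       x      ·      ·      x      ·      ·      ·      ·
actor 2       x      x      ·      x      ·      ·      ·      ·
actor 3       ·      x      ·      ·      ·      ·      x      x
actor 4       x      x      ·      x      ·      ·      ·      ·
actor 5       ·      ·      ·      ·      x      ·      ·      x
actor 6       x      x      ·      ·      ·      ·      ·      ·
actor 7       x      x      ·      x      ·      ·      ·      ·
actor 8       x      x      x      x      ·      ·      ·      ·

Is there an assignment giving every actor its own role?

The set {actor 1, actor 2, actor 4, actor 6, actor 7} has only 3 neighbours ({role A, role B, role D}), so by Hall's theorem at most 6 of the 8 actors can be matched.
Hence no matching covers every actor.

No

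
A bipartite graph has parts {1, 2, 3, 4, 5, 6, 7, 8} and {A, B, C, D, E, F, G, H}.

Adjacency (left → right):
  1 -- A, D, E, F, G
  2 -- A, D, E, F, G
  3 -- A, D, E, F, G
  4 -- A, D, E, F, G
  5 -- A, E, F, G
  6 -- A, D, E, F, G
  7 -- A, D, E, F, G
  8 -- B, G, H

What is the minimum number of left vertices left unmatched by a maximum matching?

2

One maximum matching: 1→D, 2→G, 3→F, 4→A, 5→E, 8→B.
The set {1, 2, 3, 4, 5, 6, 7} has only 5 neighbours ({A, D, E, F, G}), so by Hall's theorem at most 6 of the 8 left vertices can be matched.
That matches 6 of the 8, leaving 2 unmatched; no matching can do better.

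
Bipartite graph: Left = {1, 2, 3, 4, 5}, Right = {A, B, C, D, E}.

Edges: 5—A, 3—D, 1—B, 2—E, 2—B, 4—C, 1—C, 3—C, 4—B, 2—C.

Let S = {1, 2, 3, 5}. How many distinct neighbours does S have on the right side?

The union of neighbours of {1, 2, 3, 5} is {A, B, C, D, E}, which has 5 elements.
Since |N(S)| = 5 ≥ |S| = 4, Hall's condition holds for this subset.

5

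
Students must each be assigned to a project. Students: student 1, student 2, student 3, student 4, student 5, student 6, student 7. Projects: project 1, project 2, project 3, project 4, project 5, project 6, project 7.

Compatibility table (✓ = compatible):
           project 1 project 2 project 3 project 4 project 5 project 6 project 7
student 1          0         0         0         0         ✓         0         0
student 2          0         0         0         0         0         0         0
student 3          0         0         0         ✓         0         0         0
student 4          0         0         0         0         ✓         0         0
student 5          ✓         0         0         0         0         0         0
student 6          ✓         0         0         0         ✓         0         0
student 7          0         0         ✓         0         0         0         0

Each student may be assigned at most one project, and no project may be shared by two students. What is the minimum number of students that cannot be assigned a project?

3

One maximum matching: student 1–project 5, student 3–project 4, student 5–project 1, student 7–project 3.
The set {student 1, student 2, student 4, student 5, student 6} has only 2 neighbours ({project 1, project 5}), so by Hall's theorem at most 4 of the 7 students can be matched.
That matches 4 of the 7, leaving 3 unmatched; no matching can do better.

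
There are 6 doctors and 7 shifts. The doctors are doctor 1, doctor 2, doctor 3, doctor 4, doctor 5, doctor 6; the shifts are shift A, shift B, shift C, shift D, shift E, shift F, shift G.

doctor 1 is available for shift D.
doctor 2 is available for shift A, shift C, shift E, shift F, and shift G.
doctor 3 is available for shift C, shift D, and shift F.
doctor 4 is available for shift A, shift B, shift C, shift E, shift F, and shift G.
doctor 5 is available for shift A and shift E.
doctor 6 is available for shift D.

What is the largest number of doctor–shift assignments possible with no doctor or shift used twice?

5

For example, pair doctor 1→shift D, doctor 2→shift A, doctor 3→shift F, doctor 4→shift G, doctor 5→shift E.
The set {doctor 1, doctor 6} has only 1 neighbour ({shift D}), so by Hall's theorem at most 5 of the 6 doctors can be matched.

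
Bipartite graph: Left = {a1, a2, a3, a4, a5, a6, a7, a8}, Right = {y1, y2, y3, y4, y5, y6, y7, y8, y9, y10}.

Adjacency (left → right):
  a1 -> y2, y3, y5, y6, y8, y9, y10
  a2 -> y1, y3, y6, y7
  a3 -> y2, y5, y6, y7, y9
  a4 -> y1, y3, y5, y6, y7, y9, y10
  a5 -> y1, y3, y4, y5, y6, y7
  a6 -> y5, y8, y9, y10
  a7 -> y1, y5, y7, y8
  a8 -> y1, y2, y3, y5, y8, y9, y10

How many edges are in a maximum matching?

One maximum matching: a1–y10, a2–y1, a3–y2, a4–y9, a5–y6, a6–y5, a7–y7, a8–y3.
This saturates every left vertex, so 8 is the maximum.

8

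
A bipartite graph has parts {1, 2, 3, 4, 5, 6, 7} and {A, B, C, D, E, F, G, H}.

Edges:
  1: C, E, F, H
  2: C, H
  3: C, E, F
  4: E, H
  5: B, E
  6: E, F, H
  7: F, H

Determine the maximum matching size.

A valid assignment of size 5: 1→F, 2→H, 3→C, 4→E, 5→B.
The set {1, 2, 3, 4, 6, 7} has only 4 neighbours ({C, E, F, H}), so by Hall's theorem at most 5 of the 7 left vertices can be matched.

5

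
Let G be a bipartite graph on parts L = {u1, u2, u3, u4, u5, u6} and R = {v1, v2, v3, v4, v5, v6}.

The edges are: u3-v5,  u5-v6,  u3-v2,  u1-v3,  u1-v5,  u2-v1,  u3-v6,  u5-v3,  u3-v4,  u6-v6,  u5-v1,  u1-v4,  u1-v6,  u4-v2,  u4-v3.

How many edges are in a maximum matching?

One maximum matching: u1–v5, u2–v1, u3–v4, u4–v2, u5–v3, u6–v6.
This saturates every left vertex, so 6 is the maximum.

6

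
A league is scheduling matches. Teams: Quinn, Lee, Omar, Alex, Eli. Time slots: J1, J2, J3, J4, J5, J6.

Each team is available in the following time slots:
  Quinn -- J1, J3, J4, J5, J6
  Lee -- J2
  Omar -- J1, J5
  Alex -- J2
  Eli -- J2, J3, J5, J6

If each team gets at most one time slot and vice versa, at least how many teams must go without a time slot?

One maximum matching: Quinn–J6, Lee–J2, Omar–J5, Eli–J3.
The set {Lee, Alex} has only 1 neighbour ({J2}), so by Hall's theorem at most 4 of the 5 teams can be matched.
That matches 4 of the 5, leaving 1 unmatched; no matching can do better.

1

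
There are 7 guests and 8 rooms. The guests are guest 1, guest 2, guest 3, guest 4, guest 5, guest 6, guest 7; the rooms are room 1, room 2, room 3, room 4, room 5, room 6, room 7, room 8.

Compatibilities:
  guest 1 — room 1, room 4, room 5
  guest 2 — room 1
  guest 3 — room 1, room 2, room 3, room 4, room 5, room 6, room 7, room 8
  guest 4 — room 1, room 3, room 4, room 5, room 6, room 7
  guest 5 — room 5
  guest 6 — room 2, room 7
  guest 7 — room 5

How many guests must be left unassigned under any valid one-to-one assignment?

1

For example, pair guest 1→room 4, guest 2→room 1, guest 3→room 8, guest 4→room 3, guest 5→room 5, guest 6→room 7.
The set {guest 5, guest 7} has only 1 neighbour ({room 5}), so by Hall's theorem at most 6 of the 7 guests can be matched.
That matches 6 of the 7, leaving 1 unmatched; no matching can do better.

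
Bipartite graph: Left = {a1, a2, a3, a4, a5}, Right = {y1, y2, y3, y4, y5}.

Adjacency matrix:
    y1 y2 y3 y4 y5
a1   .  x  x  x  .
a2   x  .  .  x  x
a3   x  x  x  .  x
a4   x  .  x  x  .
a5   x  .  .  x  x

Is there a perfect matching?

Yes

For example, pair a1–y2, a2–y5, a3–y3, a4–y4, a5–y1.
All 5 left vertices are covered.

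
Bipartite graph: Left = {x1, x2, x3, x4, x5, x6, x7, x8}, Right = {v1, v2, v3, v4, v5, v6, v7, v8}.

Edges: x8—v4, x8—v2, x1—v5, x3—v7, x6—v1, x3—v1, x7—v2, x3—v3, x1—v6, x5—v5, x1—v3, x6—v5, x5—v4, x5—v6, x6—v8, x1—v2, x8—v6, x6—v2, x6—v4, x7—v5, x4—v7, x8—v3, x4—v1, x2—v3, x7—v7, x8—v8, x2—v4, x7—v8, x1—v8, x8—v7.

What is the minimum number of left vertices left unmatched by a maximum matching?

0

One maximum matching: x1-v6, x2-v4, x3-v7, x4-v1, x5-v5, x6-v2, x7-v8, x8-v3.
This saturates every left vertex, so 8 is the maximum.
That matches 8 of the 8, leaving 0 unmatched; no matching can do better.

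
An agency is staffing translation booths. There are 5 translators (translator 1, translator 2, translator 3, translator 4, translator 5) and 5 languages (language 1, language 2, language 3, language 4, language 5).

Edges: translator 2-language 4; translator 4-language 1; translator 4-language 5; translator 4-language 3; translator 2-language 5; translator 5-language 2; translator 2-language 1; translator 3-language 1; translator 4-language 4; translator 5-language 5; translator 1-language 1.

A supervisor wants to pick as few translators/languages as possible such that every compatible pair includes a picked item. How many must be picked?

A maximum matching has 4 edges (e.g. translator 1–language 1, translator 2–language 5, translator 4–language 4, translator 5–language 2).
By König's theorem the minimum vertex cover has the same size. One such cover is {translator 2, translator 4, translator 5, language 1}.

4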